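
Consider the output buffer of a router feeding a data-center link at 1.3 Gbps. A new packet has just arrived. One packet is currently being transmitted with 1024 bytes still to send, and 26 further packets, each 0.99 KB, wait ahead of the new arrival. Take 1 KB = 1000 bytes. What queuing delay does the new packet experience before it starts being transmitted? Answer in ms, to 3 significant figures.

Each queued packet: L/R = 7920/1300000000 = 0.00609231 ms.
26 queued → 0.1584 ms.
Plus remaining 8192 bits of current packet: 0.00630154 ms.
Queuing delay = 0.165 ms.

0.165 ms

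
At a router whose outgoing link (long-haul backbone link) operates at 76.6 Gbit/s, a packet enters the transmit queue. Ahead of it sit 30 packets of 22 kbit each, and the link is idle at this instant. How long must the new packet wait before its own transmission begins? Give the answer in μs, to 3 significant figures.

Each queued packet: L/R = 22000/76600000000 = 0.287206 μs.
30 queued → 8.61619 μs.
Queuing delay = 8.62 μs.

8.62 μs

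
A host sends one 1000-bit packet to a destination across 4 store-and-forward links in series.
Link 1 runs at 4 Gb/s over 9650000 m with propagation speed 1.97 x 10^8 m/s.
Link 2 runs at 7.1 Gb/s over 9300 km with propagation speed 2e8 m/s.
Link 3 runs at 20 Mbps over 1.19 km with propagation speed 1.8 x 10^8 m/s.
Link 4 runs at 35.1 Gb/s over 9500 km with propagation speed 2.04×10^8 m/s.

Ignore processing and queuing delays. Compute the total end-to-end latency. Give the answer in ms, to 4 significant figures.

Transmission delays (L/R per hop): 0.00025, 0.000140845, 0.05, 2.849e-05 ms; sum = 0.0504193 ms.
Propagation delays (d/s per hop): 48.9848, 46.5, 0.00661111, 46.5686 ms; sum = 142.06 ms.
End-to-end = 142.1 ms.

142.1 ms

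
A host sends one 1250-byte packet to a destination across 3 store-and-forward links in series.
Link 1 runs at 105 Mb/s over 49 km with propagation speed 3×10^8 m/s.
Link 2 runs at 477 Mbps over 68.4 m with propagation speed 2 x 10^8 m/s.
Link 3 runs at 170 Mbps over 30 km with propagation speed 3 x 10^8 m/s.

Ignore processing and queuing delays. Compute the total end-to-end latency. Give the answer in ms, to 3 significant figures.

0.439 ms

L = 1250 × 8 = 10000 bits.
Transmission delays (L/R per hop): 0.0952381, 0.0209644, 0.0588235 ms; sum = 0.175026 ms.
Propagation delays (d/s per hop): 0.163333, 0.000342, 0.1 ms; sum = 0.263675 ms.
End-to-end = 0.439 ms.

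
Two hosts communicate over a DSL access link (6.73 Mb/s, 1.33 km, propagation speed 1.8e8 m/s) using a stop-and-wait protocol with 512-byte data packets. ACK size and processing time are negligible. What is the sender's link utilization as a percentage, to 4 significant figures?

t_tx = L/R = 4096/6730000 = 0.000608618 s.
t_prop = 1330/180000000 = 7.38889e-06 s; RTT = 1.47778e-05 s.
Cycle = t_tx + RTT = 0.000623396 s.
Utilization = t_tx / cycle = 0.000608618/0.000623396 = 97.63 %.

97.63 %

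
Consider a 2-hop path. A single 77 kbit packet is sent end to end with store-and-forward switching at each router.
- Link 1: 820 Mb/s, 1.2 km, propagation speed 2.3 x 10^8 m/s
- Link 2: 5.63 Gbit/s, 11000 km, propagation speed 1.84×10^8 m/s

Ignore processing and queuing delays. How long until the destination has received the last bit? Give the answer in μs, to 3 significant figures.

L = 77000 bits.
Transmission delays (L/R per hop): 93.9024, 13.6767 μs; sum = 107.579 μs.
Propagation delays (d/s per hop): 5.21739, 59782.6 μs; sum = 59787.8 μs.
End-to-end = 59900 μs.

59900 μs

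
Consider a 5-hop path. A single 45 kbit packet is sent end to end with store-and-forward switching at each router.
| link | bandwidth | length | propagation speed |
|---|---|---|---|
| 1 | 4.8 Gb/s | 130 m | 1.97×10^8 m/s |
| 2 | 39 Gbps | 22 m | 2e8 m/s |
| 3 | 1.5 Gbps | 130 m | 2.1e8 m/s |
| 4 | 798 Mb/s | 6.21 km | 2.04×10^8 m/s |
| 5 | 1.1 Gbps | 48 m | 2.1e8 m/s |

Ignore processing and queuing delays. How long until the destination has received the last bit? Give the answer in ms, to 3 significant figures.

0.170 ms

L = 45000 bits.
Transmission delays (L/R per hop): 0.009375, 0.00115385, 0.03, 0.056391, 0.0409091 ms; sum = 0.137829 ms.
Propagation delays (d/s per hop): 0.000659898, 0.00011, 0.000619048, 0.0304412, 0.000228571 ms; sum = 0.0320587 ms.
End-to-end = 0.170 ms.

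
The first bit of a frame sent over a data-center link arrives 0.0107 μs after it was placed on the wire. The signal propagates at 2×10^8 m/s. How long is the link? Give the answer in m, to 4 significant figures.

2.140 m

d = s × t_prop = 200000000 × 1.07e-08 = 2.140 m.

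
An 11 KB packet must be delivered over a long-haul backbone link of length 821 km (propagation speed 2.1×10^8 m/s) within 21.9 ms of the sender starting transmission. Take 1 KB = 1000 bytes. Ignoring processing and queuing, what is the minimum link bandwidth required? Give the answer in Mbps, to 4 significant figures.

L = 88000 bits.
Propagation delay = 821000 / 210000000 = 3.90952 ms.
Transmission budget = 21.9 − 3.90952 = 17.9905 ms.
R ≥ L / t_tx = 88000 bits / 0.0179905 s = 4.891 Mbps.

4.891 Mbps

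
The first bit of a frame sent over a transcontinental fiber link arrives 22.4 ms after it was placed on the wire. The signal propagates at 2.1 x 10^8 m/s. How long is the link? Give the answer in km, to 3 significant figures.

d = s × t_prop = 210000000 × 0.0224 = 4700 km.

4700 km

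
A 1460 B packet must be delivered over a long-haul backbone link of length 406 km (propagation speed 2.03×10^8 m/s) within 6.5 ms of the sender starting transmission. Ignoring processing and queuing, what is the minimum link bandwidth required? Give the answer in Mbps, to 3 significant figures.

2.60 Mbps

L = 11680 bits.
Propagation delay = 406000 / 2.03e+08 = 2 ms.
Transmission budget = 6.5 − 2 = 4.5 ms.
R ≥ L / t_tx = 11680 bits / 0.0045 s = 2.60 Mbps.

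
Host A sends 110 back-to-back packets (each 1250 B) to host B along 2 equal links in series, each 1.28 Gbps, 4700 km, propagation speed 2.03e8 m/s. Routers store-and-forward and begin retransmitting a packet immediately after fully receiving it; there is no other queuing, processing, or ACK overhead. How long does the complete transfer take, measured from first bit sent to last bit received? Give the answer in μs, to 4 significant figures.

47170 μs

Per-hop transmission t_tx = L/R = 10000/1280000000 = 7.8125 μs.
Per-hop propagation t_prop = 4700000/2.03e+08 = 23152.7 μs.
Pipeline fill: first packet needs 2·t_tx to clear all hops; remaining 109 packets each add one t_tx.
Total = (2+110-1)·t_tx + 2·t_prop = 111·7.8125 + 2·23152.7 = 47170 μs.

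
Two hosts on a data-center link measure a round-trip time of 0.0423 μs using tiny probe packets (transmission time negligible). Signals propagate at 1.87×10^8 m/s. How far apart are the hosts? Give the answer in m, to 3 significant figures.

3.96 m

One-way propagation = RTT/2 = 0.02115 μs.
d = s × t = 187000000 × 2.115e-08 = 3.96 m.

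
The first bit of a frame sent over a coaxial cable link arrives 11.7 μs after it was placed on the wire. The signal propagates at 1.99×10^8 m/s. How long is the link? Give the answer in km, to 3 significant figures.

d = s × t_prop = 199000000 × 1.17e-05 = 2.33 km.

2.33 km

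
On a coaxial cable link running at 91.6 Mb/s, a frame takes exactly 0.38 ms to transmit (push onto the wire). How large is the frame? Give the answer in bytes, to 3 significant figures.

L = R × t_tx = 91600000 b/s × 0.00038 s = 34808 bits.
In bytes: 34808 / 8 = 4350 bytes.

4350 bytes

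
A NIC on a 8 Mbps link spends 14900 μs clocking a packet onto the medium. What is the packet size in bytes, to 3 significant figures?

14900 bytes

L = R × t_tx = 8000000 b/s × 0.0149 s = 119200 bits.
In bytes: 119200 / 8 = 14900 bytes.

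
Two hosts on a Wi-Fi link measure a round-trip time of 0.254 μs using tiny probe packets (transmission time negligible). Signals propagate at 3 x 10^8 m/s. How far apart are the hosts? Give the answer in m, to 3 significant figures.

38.1 m

One-way propagation = RTT/2 = 0.127 μs.
d = s × t = 300000000 × 1.27e-07 = 38.1 m.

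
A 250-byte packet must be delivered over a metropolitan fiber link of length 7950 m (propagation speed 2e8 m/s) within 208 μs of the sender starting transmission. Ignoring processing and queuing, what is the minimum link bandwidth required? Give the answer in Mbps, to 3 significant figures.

L = 2000 bits.
Propagation delay = 7950 / 200000000 = 39.75 μs.
Transmission budget = 208 − 39.75 = 168.25 μs.
R ≥ L / t_tx = 2000 bits / 0.00016825 s = 11.9 Mbps.

11.9 Mbps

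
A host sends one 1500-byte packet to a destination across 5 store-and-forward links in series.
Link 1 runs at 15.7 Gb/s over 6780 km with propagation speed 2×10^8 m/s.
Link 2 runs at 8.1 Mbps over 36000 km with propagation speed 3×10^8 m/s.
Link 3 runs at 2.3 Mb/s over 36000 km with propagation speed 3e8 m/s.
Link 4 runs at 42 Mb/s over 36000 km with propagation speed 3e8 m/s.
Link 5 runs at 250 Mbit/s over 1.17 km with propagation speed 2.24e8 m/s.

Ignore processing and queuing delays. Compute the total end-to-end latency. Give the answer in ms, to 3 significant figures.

L = 1500 × 8 = 12000 bits.
Transmission delays (L/R per hop): 0.000764331, 1.48148, 5.21739, 0.285714, 0.048 ms; sum = 7.03335 ms.
Propagation delays (d/s per hop): 33.9, 120, 120, 120, 0.00522321 ms; sum = 393.905 ms.
End-to-end = 401 ms.

401 ms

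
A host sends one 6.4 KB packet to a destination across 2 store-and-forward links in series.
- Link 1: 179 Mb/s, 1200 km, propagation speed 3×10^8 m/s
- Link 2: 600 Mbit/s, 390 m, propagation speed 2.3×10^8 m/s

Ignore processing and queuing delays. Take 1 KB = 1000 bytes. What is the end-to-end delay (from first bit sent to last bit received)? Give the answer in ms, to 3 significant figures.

4.37 ms

L = 51200 bits.
Transmission delays (L/R per hop): 0.286034, 0.0853333 ms; sum = 0.371367 ms.
Propagation delays (d/s per hop): 4, 0.00169565 ms; sum = 4.0017 ms.
End-to-end = 4.37 ms.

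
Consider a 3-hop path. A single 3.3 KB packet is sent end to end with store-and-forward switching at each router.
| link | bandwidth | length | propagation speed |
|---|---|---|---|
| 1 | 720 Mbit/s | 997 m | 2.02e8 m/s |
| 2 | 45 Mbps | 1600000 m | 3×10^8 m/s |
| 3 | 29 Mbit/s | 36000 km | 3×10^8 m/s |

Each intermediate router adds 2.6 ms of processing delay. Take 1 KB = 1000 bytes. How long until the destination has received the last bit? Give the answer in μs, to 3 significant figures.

132000 μs

L = 26400 bits.
Transmission delays (L/R per hop): 36.6667, 586.667, 910.345 μs; sum = 1533.68 μs.
Propagation delays (d/s per hop): 4.93564, 5333.33, 120000 μs; sum = 125338 μs.
Processing at 2 router(s): 2 × 2.6 ms = 5200 μs.
End-to-end = 132000 μs.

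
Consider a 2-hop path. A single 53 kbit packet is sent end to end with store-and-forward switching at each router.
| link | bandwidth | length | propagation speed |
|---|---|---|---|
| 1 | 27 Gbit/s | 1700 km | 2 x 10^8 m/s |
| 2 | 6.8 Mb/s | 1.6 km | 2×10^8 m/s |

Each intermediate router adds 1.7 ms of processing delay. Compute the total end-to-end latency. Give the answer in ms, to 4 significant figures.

18.00 ms

L = 53000 bits.
Transmission delays (L/R per hop): 0.00196296, 7.79412 ms; sum = 7.79608 ms.
Propagation delays (d/s per hop): 8.5, 0.008 ms; sum = 8.508 ms.
Processing at 1 router(s): 1 × 1.7 ms = 1.7 ms.
End-to-end = 18.00 ms.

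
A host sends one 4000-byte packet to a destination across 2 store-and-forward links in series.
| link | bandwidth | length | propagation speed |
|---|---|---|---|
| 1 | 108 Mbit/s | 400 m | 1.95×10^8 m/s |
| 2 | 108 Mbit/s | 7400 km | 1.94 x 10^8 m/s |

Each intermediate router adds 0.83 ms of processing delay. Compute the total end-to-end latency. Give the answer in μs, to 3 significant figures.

39600 μs

L = 4000 × 8 = 32000 bits.
Transmission delay per hop = L/R = 32000/108000000 = 296.296 μs; 2 hops → 592.593 μs.
Propagation delays (d/s per hop): 2.05128, 38144.3 μs; sum = 38146.4 μs.
Processing at 1 router(s): 1 × 0.83 ms = 830 μs.
End-to-end = 39600 μs.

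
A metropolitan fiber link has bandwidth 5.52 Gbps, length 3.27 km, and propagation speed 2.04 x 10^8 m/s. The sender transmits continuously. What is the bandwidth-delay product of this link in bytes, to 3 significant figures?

Propagation delay = 3270 / 204000000 = 1.60294e-05 s.
BDP = R × t_prop = 5520000000 × 1.60294e-05 = 88482.4 bits.
In bytes: 88482.4/8 = 11100 bytes.

11100 bytes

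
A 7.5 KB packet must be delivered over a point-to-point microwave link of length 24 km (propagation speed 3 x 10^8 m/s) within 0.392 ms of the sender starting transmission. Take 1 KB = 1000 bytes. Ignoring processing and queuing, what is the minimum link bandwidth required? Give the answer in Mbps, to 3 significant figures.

L = 60000 bits.
Propagation delay = 24000 / 300000000 = 0.08 ms.
Transmission budget = 0.392 − 0.08 = 0.312 ms.
R ≥ L / t_tx = 60000 bits / 0.000312 s = 192 Mbps.

192 Mbps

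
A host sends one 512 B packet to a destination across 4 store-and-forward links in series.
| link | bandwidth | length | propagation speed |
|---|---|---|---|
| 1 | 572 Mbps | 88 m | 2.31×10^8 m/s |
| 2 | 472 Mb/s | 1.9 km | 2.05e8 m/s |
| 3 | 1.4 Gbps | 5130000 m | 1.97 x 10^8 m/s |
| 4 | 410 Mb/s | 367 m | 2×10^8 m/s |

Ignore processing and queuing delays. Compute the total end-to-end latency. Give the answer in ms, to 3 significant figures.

26.1 ms

L = 512 × 8 = 4096 bits.
Transmission delays (L/R per hop): 0.00716084, 0.00867797, 0.00292571, 0.00999024 ms; sum = 0.0287548 ms.
Propagation delays (d/s per hop): 0.000380952, 0.00926829, 26.0406, 0.001835 ms; sum = 26.0521 ms.
End-to-end = 26.1 ms.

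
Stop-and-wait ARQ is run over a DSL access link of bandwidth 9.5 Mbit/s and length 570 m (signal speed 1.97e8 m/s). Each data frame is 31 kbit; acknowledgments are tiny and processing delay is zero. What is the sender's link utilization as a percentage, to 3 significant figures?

99.8 %

t_tx = L/R = 31000/9500000 = 0.00326316 s.
t_prop = 570/197000000 = 2.8934e-06 s; RTT = 5.7868e-06 s.
Cycle = t_tx + RTT = 0.00326894 s.
Utilization = t_tx / cycle = 0.00326316/0.00326894 = 99.8 %.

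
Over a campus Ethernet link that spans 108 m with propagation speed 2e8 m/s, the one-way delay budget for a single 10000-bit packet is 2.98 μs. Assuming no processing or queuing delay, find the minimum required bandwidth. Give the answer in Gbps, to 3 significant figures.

Propagation delay = 108 / 200000000 = 0.54 μs.
Transmission budget = 2.98 − 0.54 = 2.44 μs.
R ≥ L / t_tx = 10000 bits / 2.44e-06 s = 4.10 Gbps.

4.10 Gbps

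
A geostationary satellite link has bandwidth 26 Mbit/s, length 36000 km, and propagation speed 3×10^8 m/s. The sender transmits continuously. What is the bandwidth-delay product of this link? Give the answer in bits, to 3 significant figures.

Propagation delay = 36000000 / 300000000 = 0.12 s.
BDP = R × t_prop = 26000000 × 0.12 = 3120000 bits.

3120000 bits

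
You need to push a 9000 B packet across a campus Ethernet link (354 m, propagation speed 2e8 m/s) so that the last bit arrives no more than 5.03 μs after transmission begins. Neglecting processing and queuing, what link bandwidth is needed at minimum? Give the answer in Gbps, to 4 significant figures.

22.09 Gbps

L = 72000 bits.
Propagation delay = 354 / 200000000 = 1.77 μs.
Transmission budget = 5.03 − 1.77 = 3.26 μs.
R ≥ L / t_tx = 72000 bits / 3.26e-06 s = 22.09 Gbps.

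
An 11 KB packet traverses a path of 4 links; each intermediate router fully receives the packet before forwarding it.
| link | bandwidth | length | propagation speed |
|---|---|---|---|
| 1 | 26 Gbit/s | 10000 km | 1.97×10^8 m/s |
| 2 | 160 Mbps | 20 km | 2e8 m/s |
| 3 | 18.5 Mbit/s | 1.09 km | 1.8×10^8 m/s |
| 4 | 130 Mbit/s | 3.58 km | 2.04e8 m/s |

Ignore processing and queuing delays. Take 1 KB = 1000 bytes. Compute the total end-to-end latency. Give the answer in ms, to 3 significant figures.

56.9 ms

L = 88000 bits.
Transmission delays (L/R per hop): 0.00338462, 0.55, 4.75676, 0.676923 ms; sum = 5.98706 ms.
Propagation delays (d/s per hop): 50.7614, 0.1, 0.00605556, 0.017549 ms; sum = 50.885 ms.
End-to-end = 56.9 ms.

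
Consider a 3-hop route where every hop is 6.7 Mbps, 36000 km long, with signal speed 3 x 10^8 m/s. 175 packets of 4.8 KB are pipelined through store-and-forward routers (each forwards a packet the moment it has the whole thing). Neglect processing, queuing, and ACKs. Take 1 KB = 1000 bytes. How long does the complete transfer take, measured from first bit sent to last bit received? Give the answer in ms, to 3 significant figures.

1370 ms

Per-hop transmission t_tx = L/R = 38400/6700000 = 5.73134 ms.
Per-hop propagation t_prop = 36000000/300000000 = 120 ms.
Pipeline fill: first packet needs 3·t_tx to clear all hops; remaining 174 packets each add one t_tx.
Total = (3+175-1)·t_tx + 3·t_prop = 177·5.73134 + 3·120 = 1370 ms.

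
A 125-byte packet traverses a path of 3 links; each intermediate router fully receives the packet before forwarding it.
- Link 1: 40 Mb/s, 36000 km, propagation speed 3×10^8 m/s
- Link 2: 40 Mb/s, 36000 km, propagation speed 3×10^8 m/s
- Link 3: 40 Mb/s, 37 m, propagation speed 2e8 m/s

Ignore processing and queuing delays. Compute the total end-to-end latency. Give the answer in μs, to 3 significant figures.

L = 125 × 8 = 1000 bits.
Transmission delay per hop = L/R = 1000/40000000 = 25 μs; 3 hops → 75 μs.
Propagation delays (d/s per hop): 120000, 120000, 0.185 μs; sum = 240000 μs.
End-to-end = 240000 μs.

240000 μs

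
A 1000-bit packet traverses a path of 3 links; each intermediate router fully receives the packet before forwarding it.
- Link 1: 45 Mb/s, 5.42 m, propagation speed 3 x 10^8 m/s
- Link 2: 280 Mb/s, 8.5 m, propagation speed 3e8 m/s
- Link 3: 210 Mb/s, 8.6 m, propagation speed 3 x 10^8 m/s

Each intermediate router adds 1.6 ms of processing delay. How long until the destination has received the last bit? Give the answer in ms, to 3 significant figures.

3.23 ms

Transmission delays (L/R per hop): 0.0222222, 0.00357143, 0.0047619 ms; sum = 0.0305556 ms.
Propagation delays (d/s per hop): 1.80667e-05, 2.83333e-05, 2.86667e-05 ms; sum = 7.50667e-05 ms.
Processing at 2 router(s): 2 × 1.6 ms = 3.2 ms.
End-to-end = 3.23 ms.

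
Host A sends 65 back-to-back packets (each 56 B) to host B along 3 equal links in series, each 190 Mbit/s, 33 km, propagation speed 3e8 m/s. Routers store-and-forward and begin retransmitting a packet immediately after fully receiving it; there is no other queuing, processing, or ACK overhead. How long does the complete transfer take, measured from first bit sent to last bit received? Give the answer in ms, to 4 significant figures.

Per-hop transmission t_tx = L/R = 448/190000000 = 0.00235789 ms.
Per-hop propagation t_prop = 33000/300000000 = 0.11 ms.
Pipeline fill: first packet needs 3·t_tx to clear all hops; remaining 64 packets each add one t_tx.
Total = (3+65-1)·t_tx + 3·t_prop = 67·0.00235789 + 3·0.11 = 0.4880 ms.

0.4880 ms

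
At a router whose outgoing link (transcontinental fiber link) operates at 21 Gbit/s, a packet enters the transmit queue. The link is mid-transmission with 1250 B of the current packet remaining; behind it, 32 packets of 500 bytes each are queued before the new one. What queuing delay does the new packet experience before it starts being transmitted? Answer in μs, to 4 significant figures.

Each queued packet: L/R = 4000/21000000000 = 0.190476 μs.
32 queued → 6.09524 μs.
Plus remaining 10000 bits of current packet: 0.47619 μs.
Queuing delay = 6.571 μs.

6.571 μs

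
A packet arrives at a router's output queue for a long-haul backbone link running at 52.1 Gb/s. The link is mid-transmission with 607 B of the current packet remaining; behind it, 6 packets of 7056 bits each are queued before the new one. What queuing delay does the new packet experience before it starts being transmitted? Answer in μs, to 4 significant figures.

0.9058 μs

Each queued packet: L/R = 7056/52100000000 = 0.135432 μs.
6 queued → 0.812591 μs.
Plus remaining 4856 bits of current packet: 0.0932054 μs.
Queuing delay = 0.9058 μs.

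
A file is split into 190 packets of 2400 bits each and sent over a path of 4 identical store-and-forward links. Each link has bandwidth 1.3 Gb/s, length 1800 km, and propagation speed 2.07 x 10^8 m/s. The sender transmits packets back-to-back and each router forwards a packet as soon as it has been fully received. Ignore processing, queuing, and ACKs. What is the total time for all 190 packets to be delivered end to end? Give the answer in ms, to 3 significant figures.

Per-hop transmission t_tx = L/R = 2400/1300000000 = 0.00184615 ms.
Per-hop propagation t_prop = 1800000/2.07e+08 = 8.69565 ms.
Pipeline fill: first packet needs 4·t_tx to clear all hops; remaining 189 packets each add one t_tx.
Total = (4+190-1)·t_tx + 4·t_prop = 193·0.00184615 + 4·8.69565 = 35.1 ms.

35.1 ms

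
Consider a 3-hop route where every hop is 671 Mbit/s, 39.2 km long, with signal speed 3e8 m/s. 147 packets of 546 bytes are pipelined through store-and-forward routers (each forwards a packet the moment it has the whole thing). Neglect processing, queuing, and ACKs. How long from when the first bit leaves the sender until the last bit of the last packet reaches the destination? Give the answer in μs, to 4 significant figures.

1362 μs

Per-hop transmission t_tx = L/R = 4368/671000000 = 6.50969 μs.
Per-hop propagation t_prop = 39200/300000000 = 130.667 μs.
Pipeline fill: first packet needs 3·t_tx to clear all hops; remaining 146 packets each add one t_tx.
Total = (3+147-1)·t_tx + 3·t_prop = 149·6.50969 + 3·130.667 = 1362 μs.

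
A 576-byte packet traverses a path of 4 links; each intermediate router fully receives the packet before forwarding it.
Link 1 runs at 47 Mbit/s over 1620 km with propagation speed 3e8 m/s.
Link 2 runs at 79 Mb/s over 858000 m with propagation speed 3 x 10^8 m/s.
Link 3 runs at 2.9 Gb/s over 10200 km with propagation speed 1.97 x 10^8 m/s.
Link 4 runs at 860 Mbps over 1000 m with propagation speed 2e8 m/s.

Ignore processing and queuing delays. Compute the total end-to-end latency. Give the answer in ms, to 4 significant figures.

L = 576 × 8 = 4608 bits.
Transmission delays (L/R per hop): 0.0980426, 0.0583291, 0.00158897, 0.00535814 ms; sum = 0.163319 ms.
Propagation delays (d/s per hop): 5.4, 2.86, 51.7766, 0.005 ms; sum = 60.0416 ms.
End-to-end = 60.20 ms.

60.20 ms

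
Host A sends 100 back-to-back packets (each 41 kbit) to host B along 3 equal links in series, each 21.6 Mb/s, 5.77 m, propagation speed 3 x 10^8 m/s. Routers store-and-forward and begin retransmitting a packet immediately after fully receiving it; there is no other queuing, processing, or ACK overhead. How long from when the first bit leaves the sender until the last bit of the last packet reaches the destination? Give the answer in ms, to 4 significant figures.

193.6 ms

Per-hop transmission t_tx = L/R = 41000/21600000 = 1.89815 ms.
Per-hop propagation t_prop = 5.77/300000000 = 1.92333e-05 ms.
Pipeline fill: first packet needs 3·t_tx to clear all hops; remaining 99 packets each add one t_tx.
Total = (3+100-1)·t_tx + 3·t_prop = 102·1.89815 + 3·1.92333e-05 = 193.6 ms.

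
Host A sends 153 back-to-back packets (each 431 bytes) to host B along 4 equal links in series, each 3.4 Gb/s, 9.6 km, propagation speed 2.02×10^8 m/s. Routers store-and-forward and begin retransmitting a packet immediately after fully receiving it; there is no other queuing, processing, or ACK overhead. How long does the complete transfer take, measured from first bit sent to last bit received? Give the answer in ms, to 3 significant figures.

Per-hop transmission t_tx = L/R = 3448/3400000000 = 0.00101412 ms.
Per-hop propagation t_prop = 9600/202000000 = 0.0475248 ms.
Pipeline fill: first packet needs 4·t_tx to clear all hops; remaining 152 packets each add one t_tx.
Total = (4+153-1)·t_tx + 4·t_prop = 156·0.00101412 + 4·0.0475248 = 0.348 ms.

0.348 ms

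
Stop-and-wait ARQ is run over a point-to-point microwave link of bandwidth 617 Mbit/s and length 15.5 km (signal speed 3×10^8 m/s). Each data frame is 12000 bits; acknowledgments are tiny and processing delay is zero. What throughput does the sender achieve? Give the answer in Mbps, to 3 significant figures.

t_tx = L/R = 12000/617000000 = 1.94489e-05 s.
t_prop = 15500/300000000 = 5.16667e-05 s; RTT = 0.000103333 s.
Cycle = t_tx + RTT = 0.000122782 s.
Throughput = L / cycle = 12000 / 0.000122782 = 97.7 Mbps.

97.7 Mbps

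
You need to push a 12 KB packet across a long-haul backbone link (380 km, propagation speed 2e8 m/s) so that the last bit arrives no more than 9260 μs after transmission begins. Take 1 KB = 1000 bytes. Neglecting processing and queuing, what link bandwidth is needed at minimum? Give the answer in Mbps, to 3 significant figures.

L = 96000 bits.
Propagation delay = 380000 / 200000000 = 1900 μs.
Transmission budget = 9260 − 1900 = 7360 μs.
R ≥ L / t_tx = 96000 bits / 0.00736 s = 13.0 Mbps.

13.0 Mbps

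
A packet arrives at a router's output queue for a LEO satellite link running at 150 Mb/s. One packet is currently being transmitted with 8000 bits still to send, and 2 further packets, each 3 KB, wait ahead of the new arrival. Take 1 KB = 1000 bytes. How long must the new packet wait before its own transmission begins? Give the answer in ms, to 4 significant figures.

Each queued packet: L/R = 24000/150000000 = 0.16 ms.
2 queued → 0.32 ms.
Plus remaining 8000 bits of current packet: 0.0533333 ms.
Queuing delay = 0.3733 ms.

0.3733 ms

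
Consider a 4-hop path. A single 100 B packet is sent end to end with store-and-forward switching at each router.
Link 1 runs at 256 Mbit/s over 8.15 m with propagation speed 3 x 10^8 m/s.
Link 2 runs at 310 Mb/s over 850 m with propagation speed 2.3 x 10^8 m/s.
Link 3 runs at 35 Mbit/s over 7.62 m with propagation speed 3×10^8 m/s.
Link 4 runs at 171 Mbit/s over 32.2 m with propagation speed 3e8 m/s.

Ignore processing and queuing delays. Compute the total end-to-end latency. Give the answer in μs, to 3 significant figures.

37.1 μs

L = 100 × 8 = 800 bits.
Transmission delays (L/R per hop): 3.125, 2.58065, 22.8571, 4.67836 μs; sum = 33.2412 μs.
Propagation delays (d/s per hop): 0.0271667, 3.69565, 0.0254, 0.107333 μs; sum = 3.85555 μs.
End-to-end = 37.1 μs.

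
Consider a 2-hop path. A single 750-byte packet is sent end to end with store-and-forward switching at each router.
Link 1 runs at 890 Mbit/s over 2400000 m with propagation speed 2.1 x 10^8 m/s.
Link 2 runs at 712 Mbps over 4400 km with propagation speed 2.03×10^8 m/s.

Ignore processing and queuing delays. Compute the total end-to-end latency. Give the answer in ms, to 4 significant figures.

L = 750 × 8 = 6000 bits.
Transmission delays (L/R per hop): 0.00674157, 0.00842697 ms; sum = 0.0151685 ms.
Propagation delays (d/s per hop): 11.4286, 21.6749 ms; sum = 33.1034 ms.
End-to-end = 33.12 ms.

33.12 ms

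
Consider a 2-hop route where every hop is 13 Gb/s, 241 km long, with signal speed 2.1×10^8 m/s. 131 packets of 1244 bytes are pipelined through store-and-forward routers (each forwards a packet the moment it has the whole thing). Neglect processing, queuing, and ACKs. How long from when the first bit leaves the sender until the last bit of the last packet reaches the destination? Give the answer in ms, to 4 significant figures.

Per-hop transmission t_tx = L/R = 9952/13000000000 = 0.000765538 ms.
Per-hop propagation t_prop = 241000/210000000 = 1.14762 ms.
Pipeline fill: first packet needs 2·t_tx to clear all hops; remaining 130 packets each add one t_tx.
Total = (2+131-1)·t_tx + 2·t_prop = 132·0.000765538 + 2·1.14762 = 2.396 ms.

2.396 ms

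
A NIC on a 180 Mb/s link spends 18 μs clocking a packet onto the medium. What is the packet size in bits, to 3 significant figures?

3240 bits

L = R × t_tx = 180000000 b/s × 1.8e-05 s = 3240 bits.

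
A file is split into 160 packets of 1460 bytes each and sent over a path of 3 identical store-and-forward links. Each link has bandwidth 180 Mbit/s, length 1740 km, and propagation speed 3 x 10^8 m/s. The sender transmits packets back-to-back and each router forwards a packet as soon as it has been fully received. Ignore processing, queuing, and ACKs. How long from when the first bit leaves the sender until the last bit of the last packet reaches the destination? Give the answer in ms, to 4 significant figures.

Per-hop transmission t_tx = L/R = 11680/180000000 = 0.0648889 ms.
Per-hop propagation t_prop = 1740000/300000000 = 5.8 ms.
Pipeline fill: first packet needs 3·t_tx to clear all hops; remaining 159 packets each add one t_tx.
Total = (3+160-1)·t_tx + 3·t_prop = 162·0.0648889 + 3·5.8 = 27.91 ms.

27.91 ms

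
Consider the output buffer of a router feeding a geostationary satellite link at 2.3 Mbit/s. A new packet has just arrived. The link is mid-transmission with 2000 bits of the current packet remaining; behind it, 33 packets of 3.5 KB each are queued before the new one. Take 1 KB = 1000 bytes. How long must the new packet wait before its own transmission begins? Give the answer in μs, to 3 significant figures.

403000 μs

Each queued packet: L/R = 28000/2300000 = 12173.9 μs.
33 queued → 401739 μs.
Plus remaining 2000 bits of current packet: 869.565 μs.
Queuing delay = 403000 μs.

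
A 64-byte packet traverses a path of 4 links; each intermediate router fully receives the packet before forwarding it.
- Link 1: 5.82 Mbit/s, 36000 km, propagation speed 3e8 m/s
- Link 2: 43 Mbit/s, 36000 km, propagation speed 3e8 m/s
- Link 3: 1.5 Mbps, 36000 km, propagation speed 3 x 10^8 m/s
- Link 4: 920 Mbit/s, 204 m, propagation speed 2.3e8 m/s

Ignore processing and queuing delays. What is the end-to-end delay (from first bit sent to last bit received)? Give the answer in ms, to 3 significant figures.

360 ms

L = 64 × 8 = 512 bits.
Transmission delays (L/R per hop): 0.0879725, 0.011907, 0.341333, 0.000556522 ms; sum = 0.441769 ms.
Propagation delays (d/s per hop): 120, 120, 120, 0.000886957 ms; sum = 360.001 ms.
End-to-end = 360 ms.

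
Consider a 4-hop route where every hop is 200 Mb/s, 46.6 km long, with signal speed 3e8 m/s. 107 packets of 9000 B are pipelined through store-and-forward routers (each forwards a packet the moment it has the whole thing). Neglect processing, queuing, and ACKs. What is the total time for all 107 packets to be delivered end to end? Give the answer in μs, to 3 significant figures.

Per-hop transmission t_tx = L/R = 72000/200000000 = 360 μs.
Per-hop propagation t_prop = 46600/300000000 = 155.333 μs.
Pipeline fill: first packet needs 4·t_tx to clear all hops; remaining 106 packets each add one t_tx.
Total = (4+107-1)·t_tx + 4·t_prop = 110·360 + 4·155.333 = 40200 μs.

40200 μs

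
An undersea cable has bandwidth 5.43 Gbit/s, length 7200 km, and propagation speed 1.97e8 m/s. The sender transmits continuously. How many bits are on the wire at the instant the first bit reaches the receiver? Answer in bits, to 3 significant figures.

198000000 bits

Propagation delay = 7200000 / 197000000 = 0.0365482 s.
BDP = R × t_prop = 5430000000 × 0.0365482 = 198457000 bits.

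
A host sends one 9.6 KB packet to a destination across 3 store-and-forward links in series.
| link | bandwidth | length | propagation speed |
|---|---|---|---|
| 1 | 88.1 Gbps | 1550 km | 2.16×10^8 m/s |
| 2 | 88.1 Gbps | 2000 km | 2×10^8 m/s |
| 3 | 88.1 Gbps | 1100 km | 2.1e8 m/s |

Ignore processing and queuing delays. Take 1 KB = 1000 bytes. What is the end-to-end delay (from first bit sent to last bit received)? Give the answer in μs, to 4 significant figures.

L = 76800 bits.
Transmission delay per hop = L/R = 76800/88100000000 = 0.871737 μs; 3 hops → 2.61521 μs.
Propagation delays (d/s per hop): 7175.93, 10000, 5238.1 μs; sum = 22414 μs.
End-to-end = 22420 μs.

22420 μs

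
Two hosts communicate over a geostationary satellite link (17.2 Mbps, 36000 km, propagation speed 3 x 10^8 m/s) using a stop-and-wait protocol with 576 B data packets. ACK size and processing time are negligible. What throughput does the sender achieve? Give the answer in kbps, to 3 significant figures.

t_tx = L/R = 4608/17200000 = 0.000267907 s.
t_prop = 36000000/300000000 = 0.12 s; RTT = 0.24 s.
Cycle = t_tx + RTT = 0.240268 s.
Throughput = L / cycle = 4608 / 0.240268 = 19.2 kbps.

19.2 kbps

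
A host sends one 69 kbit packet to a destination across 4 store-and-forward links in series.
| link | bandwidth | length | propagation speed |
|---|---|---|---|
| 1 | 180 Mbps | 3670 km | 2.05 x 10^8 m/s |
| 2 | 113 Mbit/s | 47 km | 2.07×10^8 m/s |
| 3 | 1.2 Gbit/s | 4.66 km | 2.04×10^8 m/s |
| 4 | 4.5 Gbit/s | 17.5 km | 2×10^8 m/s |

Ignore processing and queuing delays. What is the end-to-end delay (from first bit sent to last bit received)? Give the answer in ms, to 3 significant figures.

L = 69000 bits.
Transmission delays (L/R per hop): 0.383333, 0.610619, 0.0575, 0.0153333 ms; sum = 1.06679 ms.
Propagation delays (d/s per hop): 17.9024, 0.227053, 0.0228431, 0.0875 ms; sum = 18.2398 ms.
End-to-end = 19.3 ms.

19.3 ms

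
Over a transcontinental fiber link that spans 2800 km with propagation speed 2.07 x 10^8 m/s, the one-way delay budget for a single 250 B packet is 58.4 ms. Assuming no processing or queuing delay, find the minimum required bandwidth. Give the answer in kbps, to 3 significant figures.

44.6 kbps

L = 2000 bits.
Propagation delay = 2800000 / 2.07e+08 = 13.5266 ms.
Transmission budget = 58.4 − 13.5266 = 44.8734 ms.
R ≥ L / t_tx = 2000 bits / 0.0448734 s = 44.6 kbps.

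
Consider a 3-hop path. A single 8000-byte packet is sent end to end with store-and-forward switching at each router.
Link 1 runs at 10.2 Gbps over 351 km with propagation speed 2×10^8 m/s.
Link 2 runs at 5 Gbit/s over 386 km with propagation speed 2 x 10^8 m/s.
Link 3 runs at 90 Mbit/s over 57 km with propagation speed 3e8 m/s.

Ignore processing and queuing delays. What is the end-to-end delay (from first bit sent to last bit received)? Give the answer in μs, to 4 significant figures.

L = 8000 × 8 = 64000 bits.
Transmission delays (L/R per hop): 6.27451, 12.8, 711.111 μs; sum = 730.186 μs.
Propagation delays (d/s per hop): 1755, 1930, 190 μs; sum = 3875 μs.
End-to-end = 4605 μs.

4605 μs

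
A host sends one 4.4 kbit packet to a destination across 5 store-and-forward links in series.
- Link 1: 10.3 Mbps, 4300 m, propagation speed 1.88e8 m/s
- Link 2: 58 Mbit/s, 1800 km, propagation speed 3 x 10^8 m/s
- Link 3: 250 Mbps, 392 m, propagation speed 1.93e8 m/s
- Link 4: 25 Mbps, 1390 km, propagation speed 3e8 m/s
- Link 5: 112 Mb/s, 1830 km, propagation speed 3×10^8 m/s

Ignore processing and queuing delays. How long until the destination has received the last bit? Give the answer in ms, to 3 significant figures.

17.5 ms

L = 4400 bits.
Transmission delays (L/R per hop): 0.427184, 0.0758621, 0.0176, 0.176, 0.0392857 ms; sum = 0.735932 ms.
Propagation delays (d/s per hop): 0.0228723, 6, 0.00203109, 4.63333, 6.1 ms; sum = 16.7582 ms.
End-to-end = 17.5 ms.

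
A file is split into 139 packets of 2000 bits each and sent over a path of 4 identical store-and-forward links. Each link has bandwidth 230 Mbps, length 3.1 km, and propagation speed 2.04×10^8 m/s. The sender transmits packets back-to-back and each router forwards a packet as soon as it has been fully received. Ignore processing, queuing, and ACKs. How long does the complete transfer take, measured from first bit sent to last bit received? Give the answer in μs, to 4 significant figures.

Per-hop transmission t_tx = L/R = 2000/230000000 = 8.69565 μs.
Per-hop propagation t_prop = 3100/204000000 = 15.1961 μs.
Pipeline fill: first packet needs 4·t_tx to clear all hops; remaining 138 packets each add one t_tx.
Total = (4+139-1)·t_tx + 4·t_prop = 142·8.69565 + 4·15.1961 = 1296 μs.

1296 μs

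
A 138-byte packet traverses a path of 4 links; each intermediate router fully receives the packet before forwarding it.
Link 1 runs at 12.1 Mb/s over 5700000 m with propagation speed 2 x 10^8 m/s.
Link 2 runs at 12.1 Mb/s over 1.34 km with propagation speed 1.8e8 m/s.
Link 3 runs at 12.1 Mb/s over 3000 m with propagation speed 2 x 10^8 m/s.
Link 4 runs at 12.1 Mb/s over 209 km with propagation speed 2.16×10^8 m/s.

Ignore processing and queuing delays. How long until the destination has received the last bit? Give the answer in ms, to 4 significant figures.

29.85 ms

L = 138 × 8 = 1104 bits.
Transmission delay per hop = L/R = 1104/12100000 = 0.0912397 ms; 4 hops → 0.364959 ms.
Propagation delays (d/s per hop): 28.5, 0.00744444, 0.015, 0.967593 ms; sum = 29.49 ms.
End-to-end = 29.85 ms.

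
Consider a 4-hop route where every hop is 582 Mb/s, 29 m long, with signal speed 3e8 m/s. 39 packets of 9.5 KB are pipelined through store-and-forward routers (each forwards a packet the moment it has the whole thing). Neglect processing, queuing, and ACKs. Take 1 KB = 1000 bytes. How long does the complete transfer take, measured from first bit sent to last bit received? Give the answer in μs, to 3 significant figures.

Per-hop transmission t_tx = L/R = 76000/582000000 = 130.584 μs.
Per-hop propagation t_prop = 29/300000000 = 0.0966667 μs.
Pipeline fill: first packet needs 4·t_tx to clear all hops; remaining 38 packets each add one t_tx.
Total = (4+39-1)·t_tx + 4·t_prop = 42·130.584 + 4·0.0966667 = 5480 μs.

5480 μs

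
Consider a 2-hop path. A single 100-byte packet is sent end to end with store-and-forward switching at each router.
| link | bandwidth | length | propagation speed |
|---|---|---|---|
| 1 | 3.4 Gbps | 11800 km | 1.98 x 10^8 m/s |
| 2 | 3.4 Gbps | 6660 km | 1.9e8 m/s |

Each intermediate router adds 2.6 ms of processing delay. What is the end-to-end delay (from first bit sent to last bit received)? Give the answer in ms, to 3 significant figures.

L = 100 × 8 = 800 bits.
Transmission delay per hop = L/R = 800/3400000000 = 0.000235294 ms; 2 hops → 0.000470588 ms.
Propagation delays (d/s per hop): 59.596, 35.0526 ms; sum = 94.6486 ms.
Processing at 1 router(s): 1 × 2.6 ms = 2.6 ms.
End-to-end = 97.2 ms.

97.2 ms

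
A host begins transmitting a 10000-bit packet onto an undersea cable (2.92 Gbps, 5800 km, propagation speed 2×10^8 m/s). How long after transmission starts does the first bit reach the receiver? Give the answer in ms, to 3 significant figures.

First bit experiences only propagation delay: d/s = 5800000/200000000 = 29.0 ms.

29.0 ms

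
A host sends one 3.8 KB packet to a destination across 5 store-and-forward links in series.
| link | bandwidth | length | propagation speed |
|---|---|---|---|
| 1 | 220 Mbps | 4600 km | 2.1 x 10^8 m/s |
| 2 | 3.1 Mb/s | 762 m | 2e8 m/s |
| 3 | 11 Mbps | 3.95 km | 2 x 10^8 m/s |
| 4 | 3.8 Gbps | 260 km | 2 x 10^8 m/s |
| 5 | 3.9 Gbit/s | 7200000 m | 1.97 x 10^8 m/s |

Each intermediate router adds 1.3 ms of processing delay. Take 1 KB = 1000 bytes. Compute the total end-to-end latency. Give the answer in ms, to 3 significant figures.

77.7 ms

L = 30400 bits.
Transmission delays (L/R per hop): 0.138182, 9.80645, 2.76364, 0.008, 0.00779487 ms; sum = 12.7241 ms.
Propagation delays (d/s per hop): 21.9048, 0.00381, 0.01975, 1.3, 36.5482 ms; sum = 59.7765 ms.
Processing at 4 router(s): 4 × 1.3 ms = 5.2 ms.
End-to-end = 77.7 ms.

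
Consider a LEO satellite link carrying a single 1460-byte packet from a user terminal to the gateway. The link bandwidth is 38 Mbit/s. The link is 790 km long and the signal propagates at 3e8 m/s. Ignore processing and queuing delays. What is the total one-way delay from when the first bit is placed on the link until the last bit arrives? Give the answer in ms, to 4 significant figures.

2.941 ms

L = 1460 × 8 = 11680 bits.
Transmission delay = L/R = 11680 / 38000000 = 0.307368 ms.
Propagation delay = d/s = 790000 m / 300000000 m/s = 2.63333 ms.
Total = 2.941 ms.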